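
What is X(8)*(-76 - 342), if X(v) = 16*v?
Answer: -53504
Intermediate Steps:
X(8)*(-76 - 342) = (16*8)*(-76 - 342) = 128*(-418) = -53504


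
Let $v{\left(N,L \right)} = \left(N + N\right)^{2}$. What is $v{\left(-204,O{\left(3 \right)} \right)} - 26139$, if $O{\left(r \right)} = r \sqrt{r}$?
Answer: $140325$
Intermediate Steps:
$O{\left(r \right)} = r^{\frac{3}{2}}$
$v{\left(N,L \right)} = 4 N^{2}$ ($v{\left(N,L \right)} = \left(2 N\right)^{2} = 4 N^{2}$)
$v{\left(-204,O{\left(3 \right)} \right)} - 26139 = 4 \left(-204\right)^{2} - 26139 = 4 \cdot 41616 - 26139 = 166464 - 26139 = 140325$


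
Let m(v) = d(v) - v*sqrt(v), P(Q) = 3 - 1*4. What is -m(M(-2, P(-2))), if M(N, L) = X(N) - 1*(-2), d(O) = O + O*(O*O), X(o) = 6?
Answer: -520 + 16*sqrt(2) ≈ -497.37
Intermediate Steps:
P(Q) = -1 (P(Q) = 3 - 4 = -1)
d(O) = O + O**3 (d(O) = O + O*O**2 = O + O**3)
M(N, L) = 8 (M(N, L) = 6 - 1*(-2) = 6 + 2 = 8)
m(v) = v + v**3 - v**(3/2) (m(v) = (v + v**3) - v*sqrt(v) = (v + v**3) - v**(3/2) = v + v**3 - v**(3/2))
-m(M(-2, P(-2))) = -(8 + 8**3 - 8**(3/2)) = -(8 + 512 - 16*sqrt(2)) = -(520 - 16*sqrt(2)) = -520 + 16*sqrt(2)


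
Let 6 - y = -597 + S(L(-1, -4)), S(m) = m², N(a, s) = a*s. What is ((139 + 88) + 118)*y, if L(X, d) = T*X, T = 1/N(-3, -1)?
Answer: 623990/3 ≈ 2.0800e+5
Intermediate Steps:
T = ⅓ (T = 1/(-3*(-1)) = 1/3 = ⅓ ≈ 0.33333)
L(X, d) = X/3
y = 5426/9 (y = 6 - (-597 + ((⅓)*(-1))²) = 6 - (-597 + (-⅓)²) = 6 - (-597 + ⅑) = 6 - 1*(-5372/9) = 6 + 5372/9 = 5426/9 ≈ 602.89)
((139 + 88) + 118)*y = ((139 + 88) + 118)*(5426/9) = (227 + 118)*(5426/9) = 345*(5426/9) = 623990/3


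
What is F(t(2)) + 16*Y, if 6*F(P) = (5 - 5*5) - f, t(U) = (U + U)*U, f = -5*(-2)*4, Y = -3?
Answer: -58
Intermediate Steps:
f = 40 (f = 10*4 = 40)
t(U) = 2*U**2 (t(U) = (2*U)*U = 2*U**2)
F(P) = -10 (F(P) = ((5 - 5*5) - 1*40)/6 = ((5 - 25) - 40)/6 = (-20 - 40)/6 = (1/6)*(-60) = -10)
F(t(2)) + 16*Y = -10 + 16*(-3) = -10 - 48 = -58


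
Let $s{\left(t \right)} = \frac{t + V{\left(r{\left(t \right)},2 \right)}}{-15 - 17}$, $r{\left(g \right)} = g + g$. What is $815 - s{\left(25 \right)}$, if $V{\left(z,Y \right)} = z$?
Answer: $\frac{26155}{32} \approx 817.34$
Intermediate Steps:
$r{\left(g \right)} = 2 g$
$s{\left(t \right)} = - \frac{3 t}{32}$ ($s{\left(t \right)} = \frac{t + 2 t}{-15 - 17} = \frac{3 t}{-32} = 3 t \left(- \frac{1}{32}\right) = - \frac{3 t}{32}$)
$815 - s{\left(25 \right)} = 815 - \left(- \frac{3}{32}\right) 25 = 815 - - \frac{75}{32} = 815 + \frac{75}{32} = \frac{26155}{32}$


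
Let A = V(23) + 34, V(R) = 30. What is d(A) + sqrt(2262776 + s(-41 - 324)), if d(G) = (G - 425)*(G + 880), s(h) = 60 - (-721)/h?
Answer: -340784 + 3*sqrt(33496229215)/365 ≈ -3.3928e+5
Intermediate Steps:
A = 64 (A = 30 + 34 = 64)
s(h) = 60 + 721/h
d(G) = (-425 + G)*(880 + G)
d(A) + sqrt(2262776 + s(-41 - 324)) = (-374000 + 64**2 + 455*64) + sqrt(2262776 + (60 + 721/(-41 - 324))) = (-374000 + 4096 + 29120) + sqrt(2262776 + (60 + 721/(-365))) = -340784 + sqrt(2262776 + (60 + 721*(-1/365))) = -340784 + sqrt(2262776 + (60 - 721/365)) = -340784 + sqrt(2262776 + 21179/365) = -340784 + sqrt(825934419/365) = -340784 + 3*sqrt(33496229215)/365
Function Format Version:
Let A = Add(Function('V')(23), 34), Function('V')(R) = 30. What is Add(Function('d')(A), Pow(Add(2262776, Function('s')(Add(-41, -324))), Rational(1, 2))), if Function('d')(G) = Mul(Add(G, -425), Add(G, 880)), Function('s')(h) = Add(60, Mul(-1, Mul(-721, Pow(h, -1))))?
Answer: Add(-340784, Mul(Rational(3, 365), Pow(33496229215, Rational(1, 2)))) ≈ -3.3928e+5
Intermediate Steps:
A = 64 (A = Add(30, 34) = 64)
Function('s')(h) = Add(60, Mul(721, Pow(h, -1)))
Function('d')(G) = Mul(Add(-425, G), Add(880, G))
Add(Function('d')(A), Pow(Add(2262776, Function('s')(Add(-41, -324))), Rational(1, 2))) = Add(Add(-374000, Pow(64, 2), Mul(455, 64)), Pow(Add(2262776, Add(60, Mul(721, Pow(Add(-41, -324), -1)))), Rational(1, 2))) = Add(Add(-374000, 4096, 29120), Pow(Add(2262776, Add(60, Mul(721, Pow(-365, -1)))), Rational(1, 2))) = Add(-340784, Pow(Add(2262776, Add(60, Mul(721, Rational(-1, 365)))), Rational(1, 2))) = Add(-340784, Pow(Add(2262776, Add(60, Rational(-721, 365))), Rational(1, 2))) = Add(-340784, Pow(Add(2262776, Rational(21179, 365)), Rational(1, 2))) = Add(-340784, Pow(Rational(825934419, 365), Rational(1, 2))) = Add(-340784, Mul(Rational(3, 365), Pow(33496229215, Rational(1, 2))))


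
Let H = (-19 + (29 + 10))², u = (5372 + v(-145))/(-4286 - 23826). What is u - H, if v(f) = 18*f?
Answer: -5623781/14056 ≈ -400.10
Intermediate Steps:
u = -1381/14056 (u = (5372 + 18*(-145))/(-4286 - 23826) = (5372 - 2610)/(-28112) = 2762*(-1/28112) = -1381/14056 ≈ -0.098250)
H = 400 (H = (-19 + 39)² = 20² = 400)
u - H = -1381/14056 - 1*400 = -1381/14056 - 400 = -5623781/14056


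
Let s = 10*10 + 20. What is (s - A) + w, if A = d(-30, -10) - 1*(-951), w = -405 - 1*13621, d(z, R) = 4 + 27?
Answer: -14888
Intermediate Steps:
d(z, R) = 31
w = -14026 (w = -405 - 13621 = -14026)
A = 982 (A = 31 - 1*(-951) = 31 + 951 = 982)
s = 120 (s = 100 + 20 = 120)
(s - A) + w = (120 - 1*982) - 14026 = (120 - 982) - 14026 = -862 - 14026 = -14888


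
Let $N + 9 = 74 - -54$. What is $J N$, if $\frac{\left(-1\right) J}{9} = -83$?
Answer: $88893$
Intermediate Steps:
$J = 747$ ($J = \left(-9\right) \left(-83\right) = 747$)
$N = 119$ ($N = -9 + \left(74 - -54\right) = -9 + \left(74 + 54\right) = -9 + 128 = 119$)
$J N = 747 \cdot 119 = 88893$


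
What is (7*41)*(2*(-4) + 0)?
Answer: -2296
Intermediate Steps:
(7*41)*(2*(-4) + 0) = 287*(-8 + 0) = 287*(-8) = -2296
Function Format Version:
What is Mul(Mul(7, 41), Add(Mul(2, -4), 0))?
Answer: -2296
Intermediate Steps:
Mul(Mul(7, 41), Add(Mul(2, -4), 0)) = Mul(287, Add(-8, 0)) = Mul(287, -8) = -2296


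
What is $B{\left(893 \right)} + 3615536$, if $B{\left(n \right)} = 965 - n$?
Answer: $3615608$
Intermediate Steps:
$B{\left(893 \right)} + 3615536 = \left(965 - 893\right) + 3615536 = 72 + 3615536 = 3615608$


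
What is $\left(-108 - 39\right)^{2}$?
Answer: $21609$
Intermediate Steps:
$\left(-108 - 39\right)^{2} = \left(-147\right)^{2} = 21609$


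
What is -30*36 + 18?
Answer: -1062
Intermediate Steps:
-30*36 + 18 = -1080 + 18 = -1062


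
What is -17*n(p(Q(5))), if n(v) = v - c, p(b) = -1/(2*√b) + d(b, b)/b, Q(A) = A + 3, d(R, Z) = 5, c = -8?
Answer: -1173/8 + 17*√2/8 ≈ -143.62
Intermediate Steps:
Q(A) = 3 + A
p(b) = 5/b - 1/(2*√b) (p(b) = -1/(2*√b) + 5/b = 5/b - 1/(2*√b))
n(v) = 8 + v (n(v) = v - 1*(-8) = v + 8 = 8 + v)
-17*n(p(Q(5))) = -17*(8 + (5/(3 + 5) - 1/(2*√(3 + 5)))) = -17*(8 + (5/8 - √2/8)) = -17*(69/8 - √2/8) = -1173/8 + 17*√2/8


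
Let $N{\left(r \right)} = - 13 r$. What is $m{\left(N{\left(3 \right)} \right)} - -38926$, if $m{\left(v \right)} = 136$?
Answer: $39062$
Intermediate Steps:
$m{\left(N{\left(3 \right)} \right)} - -38926 = 136 - -38926 = 136 + 38926 = 39062$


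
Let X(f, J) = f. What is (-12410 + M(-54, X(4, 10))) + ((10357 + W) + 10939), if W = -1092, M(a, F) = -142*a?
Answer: 15462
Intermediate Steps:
(-12410 + M(-54, X(4, 10))) + ((10357 + W) + 10939) = (-12410 - 142*(-54)) + ((10357 - 1092) + 10939) = (-12410 + 7668) + (9265 + 10939) = -4742 + 20204 = 15462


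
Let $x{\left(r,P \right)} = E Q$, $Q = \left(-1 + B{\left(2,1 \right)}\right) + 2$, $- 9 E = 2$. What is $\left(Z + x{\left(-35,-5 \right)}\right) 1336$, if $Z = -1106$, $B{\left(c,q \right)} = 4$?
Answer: $- \frac{13311904}{9} \approx -1.4791 \cdot 10^{6}$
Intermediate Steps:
$E = - \frac{2}{9}$ ($E = \left(- \frac{1}{9}\right) 2 = - \frac{2}{9} \approx -0.22222$)
$Q = 5$ ($Q = \left(-1 + 4\right) + 2 = 3 + 2 = 5$)
$x{\left(r,P \right)} = - \frac{10}{9}$ ($x{\left(r,P \right)} = \left(- \frac{2}{9}\right) 5 = - \frac{10}{9}$)
$\left(Z + x{\left(-35,-5 \right)}\right) 1336 = \left(-1106 - \frac{10}{9}\right) 1336 = \left(- \frac{9964}{9}\right) 1336 = - \frac{13311904}{9}$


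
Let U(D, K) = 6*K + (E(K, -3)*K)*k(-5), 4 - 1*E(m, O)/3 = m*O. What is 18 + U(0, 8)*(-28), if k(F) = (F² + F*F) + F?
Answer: -848046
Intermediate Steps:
E(m, O) = 12 - 3*O*m (E(m, O) = 12 - 3*m*O = 12 - 3*O*m)
k(F) = F + 2*F² (k(F) = (F² + F²) + F = 2*F² + F = F + 2*F²)
U(D, K) = 6*K + 45*K*(12 + 9*K) (U(D, K) = 6*K + ((12 - 3*(-3)*K)*K)*(-5*(1 + 2*(-5))) = 6*K + ((12 + 9*K)*K)*(-5*(1 - 10)) = 6*K + (K*(12 + 9*K))*(-5*(-9)) = 6*K + (K*(12 + 9*K))*45 = 6*K + 45*K*(12 + 9*K))
18 + U(0, 8)*(-28) = 18 + (3*8*(182 + 135*8))*(-28) = 18 + (3*8*(182 + 1080))*(-28) = 18 + (3*8*1262)*(-28) = 18 + 30288*(-28) = 18 - 848064 = -848046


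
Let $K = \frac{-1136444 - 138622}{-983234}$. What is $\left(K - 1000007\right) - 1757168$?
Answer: $- \frac{1355473464442}{491617} \approx -2.7572 \cdot 10^{6}$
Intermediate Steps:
$K = \frac{637533}{491617}$ ($K = \left(-1275066\right) \left(- \frac{1}{983234}\right) = \frac{637533}{491617} \approx 1.2968$)
$\left(K - 1000007\right) - 1757168 = \left(\frac{637533}{491617} - 1000007\right) - 1757168 = - \frac{491619803786}{491617} - 1757168 = - \frac{1355473464442}{491617}$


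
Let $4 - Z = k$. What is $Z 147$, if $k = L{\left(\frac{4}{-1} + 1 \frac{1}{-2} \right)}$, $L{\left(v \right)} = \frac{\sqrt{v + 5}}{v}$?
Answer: $588 + \frac{49 \sqrt{2}}{3} \approx 611.1$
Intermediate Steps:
$L{\left(v \right)} = \frac{\sqrt{5 + v}}{v}$
$k = - \frac{\sqrt{2}}{9}$ ($k = \frac{\sqrt{5 + \left(\frac{4}{-1} + 1 \frac{1}{-2}\right)}}{\frac{4}{-1} + 1 \frac{1}{-2}} = \frac{\sqrt{5 + \left(4 \left(-1\right) + 1 \left(- \frac{1}{2}\right)\right)}}{4 \left(-1\right) + 1 \left(- \frac{1}{2}\right)} = \frac{\sqrt{5 - \frac{9}{2}}}{-4 - \frac{1}{2}} = \frac{\sqrt{5 - \frac{9}{2}}}{- \frac{9}{2}} = - \frac{2}{9 \sqrt{2}} = - \frac{2 \frac{\sqrt{2}}{2}}{9} = - \frac{\sqrt{2}}{9} \approx -0.15713$)
$Z = 4 + \frac{\sqrt{2}}{9}$ ($Z = 4 - - \frac{\sqrt{2}}{9} = 4 + \frac{\sqrt{2}}{9} \approx 4.1571$)
$Z 147 = \left(4 + \frac{\sqrt{2}}{9}\right) 147 = 588 + \frac{49 \sqrt{2}}{3}$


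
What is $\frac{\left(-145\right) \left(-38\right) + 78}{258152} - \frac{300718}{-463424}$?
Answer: $\frac{5013785403}{7477114528} \approx 0.67055$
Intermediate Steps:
$\frac{\left(-145\right) \left(-38\right) + 78}{258152} - \frac{300718}{-463424} = \left(5510 + 78\right) \frac{1}{258152} - - \frac{150359}{231712} = 5588 \cdot \frac{1}{258152} + \frac{150359}{231712} = \frac{1397}{64538} + \frac{150359}{231712} = \frac{5013785403}{7477114528}$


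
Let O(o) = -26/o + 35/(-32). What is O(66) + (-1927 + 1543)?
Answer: -407075/1056 ≈ -385.49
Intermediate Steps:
O(o) = -35/32 - 26/o (O(o) = -26/o + 35*(-1/32) = -26/o - 35/32 = -35/32 - 26/o)
O(66) + (-1927 + 1543) = (-35/32 - 26/66) + (-1927 + 1543) = (-35/32 - 26*1/66) - 384 = (-35/32 - 13/33) - 384 = -1571/1056 - 384 = -407075/1056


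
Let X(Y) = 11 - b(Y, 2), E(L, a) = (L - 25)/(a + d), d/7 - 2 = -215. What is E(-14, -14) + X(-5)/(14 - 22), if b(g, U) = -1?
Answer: -4437/3010 ≈ -1.4741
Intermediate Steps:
d = -1491 (d = 14 + 7*(-215) = 14 - 1505 = -1491)
E(L, a) = (-25 + L)/(-1491 + a) (E(L, a) = (L - 25)/(a - 1491) = (-25 + L)/(-1491 + a))
X(Y) = 12 (X(Y) = 11 - 1*(-1) = 11 + 1 = 12)
E(-14, -14) + X(-5)/(14 - 22) = (-25 - 14)/(-1491 - 14) + 12/(14 - 22) = -39/(-1505) + 12/(-8) = -1/1505*(-39) + 12*(-⅛) = 39/1505 - 3/2 = -4437/3010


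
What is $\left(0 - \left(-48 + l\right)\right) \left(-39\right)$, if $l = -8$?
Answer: $-2184$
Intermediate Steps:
$\left(0 - \left(-48 + l\right)\right) \left(-39\right) = \left(0 + \left(48 - -8\right)\right) \left(-39\right) = \left(0 + \left(48 + 8\right)\right) \left(-39\right) = \left(0 + 56\right) \left(-39\right) = 56 \left(-39\right) = -2184$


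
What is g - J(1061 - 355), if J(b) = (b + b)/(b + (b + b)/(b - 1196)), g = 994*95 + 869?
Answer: 11626233/122 ≈ 95297.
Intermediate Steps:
g = 95299 (g = 94430 + 869 = 95299)
J(b) = 2*b/(b + 2*b/(-1196 + b)) (J(b) = (2*b)/(b + (2*b)/(-1196 + b)) = (2*b)/(b + 2*b/(-1196 + b)) = 2*b/(b + 2*b/(-1196 + b)))
g - J(1061 - 355) = 95299 - 2*(-1196 + (1061 - 355))/(-1194 + (1061 - 355)) = 95299 - 2*(-1196 + 706)/(-1194 + 706) = 95299 - 2*(-490)/(-488) = 95299 - 2*(-1)*(-490)/488 = 95299 - 1*245/122 = 95299 - 245/122 = 11626233/122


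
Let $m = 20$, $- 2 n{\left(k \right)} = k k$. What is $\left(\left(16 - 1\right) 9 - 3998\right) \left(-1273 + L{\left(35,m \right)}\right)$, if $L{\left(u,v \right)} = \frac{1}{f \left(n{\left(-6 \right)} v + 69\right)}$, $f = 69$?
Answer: $\frac{98740474184}{20079} \approx 4.9176 \cdot 10^{6}$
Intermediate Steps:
$n{\left(k \right)} = - \frac{k^{2}}{2}$ ($n{\left(k \right)} = - \frac{k k}{2} = - \frac{k^{2}}{2}$)
$L{\left(u,v \right)} = \frac{1}{69 \left(69 - 18 v\right)}$ ($L{\left(u,v \right)} = \frac{1}{69 \left(- \frac{\left(-6\right)^{2}}{2} v + 69\right)} = \frac{1}{69 \left(\left(- \frac{1}{2}\right) 36 v + 69\right)} = \frac{1}{69 \left(- 18 v + 69\right)} = \frac{1}{69 \left(69 - 18 v\right)}$)
$\left(\left(16 - 1\right) 9 - 3998\right) \left(-1273 + L{\left(35,m \right)}\right) = \left(\left(16 - 1\right) 9 - 3998\right) \left(-1273 + \frac{1}{207 \left(23 - 120\right)}\right) = \left(15 \cdot 9 - 3998\right) \left(-1273 + \frac{1}{207 \left(23 - 120\right)}\right) = \left(135 - 3998\right) \left(-1273 + \frac{1}{207 \left(-97\right)}\right) = - 3863 \left(-1273 + \frac{1}{207} \left(- \frac{1}{97}\right)\right) = - 3863 \left(-1273 - \frac{1}{20079}\right) = \left(-3863\right) \left(- \frac{25560568}{20079}\right) = \frac{98740474184}{20079}$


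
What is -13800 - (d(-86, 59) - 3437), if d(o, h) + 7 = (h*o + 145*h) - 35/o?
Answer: -1190017/86 ≈ -13837.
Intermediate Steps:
d(o, h) = -7 - 35/o + 145*h + h*o (d(o, h) = -7 + ((h*o + 145*h) - 35/o) = -7 + ((145*h + h*o) - 35/o) = -7 + (-35/o + 145*h + h*o) = -7 - 35/o + 145*h + h*o)
-13800 - (d(-86, 59) - 3437) = -13800 - ((-7 - 35/(-86) + 145*59 + 59*(-86)) - 3437) = -13800 - ((-7 - 35*(-1/86) + 8555 - 5074) - 3437) = -13800 - ((-7 + 35/86 + 8555 - 5074) - 3437) = -13800 - (298799/86 - 3437) = -13800 - 1*3217/86 = -13800 - 3217/86 = -1190017/86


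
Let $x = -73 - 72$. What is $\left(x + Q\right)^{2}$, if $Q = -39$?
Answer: $33856$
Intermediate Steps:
$x = -145$
$\left(x + Q\right)^{2} = \left(-145 - 39\right)^{2} = \left(-184\right)^{2} = 33856$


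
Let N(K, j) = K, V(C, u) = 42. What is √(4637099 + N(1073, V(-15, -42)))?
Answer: 814*√7 ≈ 2153.6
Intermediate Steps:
√(4637099 + N(1073, V(-15, -42))) = √(4637099 + 1073) = √4638172 = 814*√7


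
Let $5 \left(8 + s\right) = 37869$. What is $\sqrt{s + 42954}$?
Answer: $\frac{\sqrt{1262995}}{5} \approx 224.77$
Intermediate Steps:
$s = \frac{37829}{5}$ ($s = -8 + \frac{1}{5} \cdot 37869 = -8 + \frac{37869}{5} = \frac{37829}{5} \approx 7565.8$)
$\sqrt{s + 42954} = \sqrt{\frac{37829}{5} + 42954} = \sqrt{\frac{252599}{5}} = \frac{\sqrt{1262995}}{5}$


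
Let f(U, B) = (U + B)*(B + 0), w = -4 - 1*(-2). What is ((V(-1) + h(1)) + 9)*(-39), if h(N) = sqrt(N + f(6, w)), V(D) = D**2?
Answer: -390 - 39*I*sqrt(7) ≈ -390.0 - 103.18*I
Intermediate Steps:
w = -2 (w = -4 + 2 = -2)
f(U, B) = B*(B + U) (f(U, B) = (B + U)*B = B*(B + U))
h(N) = sqrt(-8 + N) (h(N) = sqrt(N - 2*(-2 + 6)) = sqrt(N - 2*4) = sqrt(N - 8) = sqrt(-8 + N))
((V(-1) + h(1)) + 9)*(-39) = (((-1)**2 + sqrt(-8 + 1)) + 9)*(-39) = ((1 + sqrt(-7)) + 9)*(-39) = ((1 + I*sqrt(7)) + 9)*(-39) = (10 + I*sqrt(7))*(-39) = -390 - 39*I*sqrt(7)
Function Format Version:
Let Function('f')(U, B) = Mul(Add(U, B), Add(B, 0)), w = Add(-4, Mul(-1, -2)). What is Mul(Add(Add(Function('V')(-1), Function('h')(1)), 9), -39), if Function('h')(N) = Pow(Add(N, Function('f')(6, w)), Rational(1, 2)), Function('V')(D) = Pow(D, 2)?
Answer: Add(-390, Mul(-39, I, Pow(7, Rational(1, 2)))) ≈ Add(-390.00, Mul(-103.18, I))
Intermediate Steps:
w = -2 (w = Add(-4, 2) = -2)
Function('f')(U, B) = Mul(B, Add(B, U)) (Function('f')(U, B) = Mul(Add(B, U), B) = Mul(B, Add(B, U)))
Function('h')(N) = Pow(Add(-8, N), Rational(1, 2)) (Function('h')(N) = Pow(Add(N, Mul(-2, Add(-2, 6))), Rational(1, 2)) = Pow(Add(N, Mul(-2, 4)), Rational(1, 2)) = Pow(Add(N, -8), Rational(1, 2)) = Pow(Add(-8, N), Rational(1, 2)))
Mul(Add(Add(Function('V')(-1), Function('h')(1)), 9), -39) = Mul(Add(Add(Pow(-1, 2), Pow(Add(-8, 1), Rational(1, 2))), 9), -39) = Mul(Add(Add(1, Pow(-7, Rational(1, 2))), 9), -39) = Mul(Add(Add(1, Mul(I, Pow(7, Rational(1, 2)))), 9), -39) = Mul(Add(10, Mul(I, Pow(7, Rational(1, 2)))), -39) = Add(-390, Mul(-39, I, Pow(7, Rational(1, 2))))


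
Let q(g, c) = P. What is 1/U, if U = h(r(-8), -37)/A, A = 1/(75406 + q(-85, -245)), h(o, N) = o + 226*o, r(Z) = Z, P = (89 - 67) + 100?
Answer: -1/137158848 ≈ -7.2908e-9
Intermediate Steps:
P = 122 (P = 22 + 100 = 122)
q(g, c) = 122
h(o, N) = 227*o
A = 1/75528 (A = 1/(75406 + 122) = 1/75528 ≈ 1.3240e-5)
U = -137158848 (U = (227*(-8))/(1/75528) = -1816*75528 = -137158848)
1/U = 1/(-137158848) = -1/137158848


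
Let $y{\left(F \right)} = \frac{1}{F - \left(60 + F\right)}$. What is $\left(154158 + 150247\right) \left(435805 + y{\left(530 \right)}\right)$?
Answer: $\frac{1591934591419}{12} \approx 1.3266 \cdot 10^{11}$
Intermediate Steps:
$y{\left(F \right)} = - \frac{1}{60}$ ($y{\left(F \right)} = \frac{1}{-60} = - \frac{1}{60}$)
$\left(154158 + 150247\right) \left(435805 + y{\left(530 \right)}\right) = \left(154158 + 150247\right) \left(435805 - \frac{1}{60}\right) = 304405 \cdot \frac{26148299}{60} = \frac{1591934591419}{12}$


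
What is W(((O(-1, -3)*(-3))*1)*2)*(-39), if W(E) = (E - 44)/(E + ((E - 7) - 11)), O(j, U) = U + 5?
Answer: -52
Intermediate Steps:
O(j, U) = 5 + U
W(E) = (-44 + E)/(-18 + 2*E) (W(E) = (-44 + E)/(E + ((-7 + E) - 11)) = (-44 + E)/(E + (-18 + E)) = (-44 + E)/(-18 + 2*E))
W(((O(-1, -3)*(-3))*1)*2)*(-39) = ((-44 + (((5 - 3)*(-3))*1)*2)/(2*(-9 + (((5 - 3)*(-3))*1)*2)))*(-39) = ((-44 + ((2*(-3))*1)*2)/(2*(-9 + ((2*(-3))*1)*2)))*(-39) = ((-44 - 6*1*2)/(2*(-9 - 6*1*2)))*(-39) = ((-44 - 6*2)/(2*(-9 - 6*2)))*(-39) = ((-44 - 12)/(2*(-9 - 12)))*(-39) = ((½)*(-56)/(-21))*(-39) = ((½)*(-1/21)*(-56))*(-39) = (4/3)*(-39) = -52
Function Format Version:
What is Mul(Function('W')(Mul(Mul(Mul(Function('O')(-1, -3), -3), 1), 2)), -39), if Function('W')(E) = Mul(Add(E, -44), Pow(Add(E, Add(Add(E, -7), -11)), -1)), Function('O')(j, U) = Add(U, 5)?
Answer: -52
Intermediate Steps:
Function('O')(j, U) = Add(5, U)
Function('W')(E) = Mul(Pow(Add(-18, Mul(2, E)), -1), Add(-44, E)) (Function('W')(E) = Mul(Add(-44, E), Pow(Add(E, Add(Add(-7, E), -11)), -1)) = Mul(Add(-44, E), Pow(Add(E, Add(-18, E)), -1)) = Mul(Add(-44, E), Pow(Add(-18, Mul(2, E)), -1)) = Mul(Pow(Add(-18, Mul(2, E)), -1), Add(-44, E)))
Mul(Function('W')(Mul(Mul(Mul(Function('O')(-1, -3), -3), 1), 2)), -39) = Mul(Mul(Rational(1, 2), Pow(Add(-9, Mul(Mul(Mul(Add(5, -3), -3), 1), 2)), -1), Add(-44, Mul(Mul(Mul(Add(5, -3), -3), 1), 2))), -39) = Mul(Mul(Rational(1, 2), Pow(Add(-9, Mul(Mul(Mul(2, -3), 1), 2)), -1), Add(-44, Mul(Mul(Mul(2, -3), 1), 2))), -39) = Mul(Mul(Rational(1, 2), Pow(Add(-9, Mul(Mul(-6, 1), 2)), -1), Add(-44, Mul(Mul(-6, 1), 2))), -39) = Mul(Mul(Rational(1, 2), Pow(Add(-9, Mul(-6, 2)), -1), Add(-44, Mul(-6, 2))), -39) = Mul(Mul(Rational(1, 2), Pow(Add(-9, -12), -1), Add(-44, -12)), -39) = Mul(Mul(Rational(1, 2), Pow(-21, -1), -56), -39) = Mul(Mul(Rational(1, 2), Rational(-1, 21), -56), -39) = Mul(Rational(4, 3), -39) = -52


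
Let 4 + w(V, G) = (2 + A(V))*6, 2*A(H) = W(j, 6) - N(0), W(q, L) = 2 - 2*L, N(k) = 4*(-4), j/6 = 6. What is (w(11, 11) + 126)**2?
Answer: 23104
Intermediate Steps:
j = 36 (j = 6*6 = 36)
N(k) = -16
A(H) = 3 (A(H) = ((2 - 2*6) - 1*(-16))/2 = ((2 - 12) + 16)/2 = (-10 + 16)/2 = (1/2)*6 = 3)
w(V, G) = 26 (w(V, G) = -4 + (2 + 3)*6 = -4 + 5*6 = -4 + 30 = 26)
(w(11, 11) + 126)**2 = (26 + 126)**2 = 152**2 = 23104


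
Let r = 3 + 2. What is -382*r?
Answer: -1910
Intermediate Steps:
r = 5
-382*r = -382*5 = -1910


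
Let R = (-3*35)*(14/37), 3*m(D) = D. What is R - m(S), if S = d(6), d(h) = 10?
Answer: -4780/111 ≈ -43.063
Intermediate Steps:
S = 10
m(D) = D/3
R = -1470/37 ≈ -39.730
R - m(S) = -1470/37 - 10/3 = -4780/111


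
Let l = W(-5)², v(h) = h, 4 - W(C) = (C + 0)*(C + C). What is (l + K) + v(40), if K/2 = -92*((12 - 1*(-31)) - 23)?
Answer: -1524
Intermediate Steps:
W(C) = 4 - 2*C² (W(C) = 4 - (C + 0)*(C + C) = 4 - C*2*C = 4 - 2*C²)
K = -3680 (K = 2*(-92*((12 - 1*(-31)) - 23)) = 2*(-92*((12 + 31) - 23)) = 2*(-92*(43 - 23)) = 2*(-92*20) = 2*(-1840) = -3680)
l = 2116 (l = (4 - 2*(-5)²)² = (4 - 2*25)² = (4 - 50)² = (-46)² = 2116)
(l + K) + v(40) = (2116 - 3680) + 40 = -1564 + 40 = -1524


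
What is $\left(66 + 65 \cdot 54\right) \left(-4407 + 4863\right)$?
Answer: $1630656$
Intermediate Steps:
$\left(66 + 65 \cdot 54\right) \left(-4407 + 4863\right) = \left(66 + 3510\right) 456 = 3576 \cdot 456 = 1630656$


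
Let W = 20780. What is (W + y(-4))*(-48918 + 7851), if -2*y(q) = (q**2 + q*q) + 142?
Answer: -849799431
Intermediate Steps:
y(q) = -71 - q**2 (y(q) = -((q**2 + q*q) + 142)/2 = -((q**2 + q**2) + 142)/2 = -(2*q**2 + 142)/2 = -(142 + 2*q**2)/2 = -71 - q**2)
(W + y(-4))*(-48918 + 7851) = (20780 + (-71 - 1*(-4)**2))*(-48918 + 7851) = (20780 + (-71 - 1*16))*(-41067) = (20780 + (-71 - 16))*(-41067) = (20780 - 87)*(-41067) = 20693*(-41067) = -849799431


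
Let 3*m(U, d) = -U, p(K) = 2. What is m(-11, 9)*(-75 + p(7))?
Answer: -803/3 ≈ -267.67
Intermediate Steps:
m(U, d) = -U/3 (m(U, d) = (-U)/3 = -U/3)
m(-11, 9)*(-75 + p(7)) = (-1/3*(-11))*(-75 + 2) = (11/3)*(-73) = -803/3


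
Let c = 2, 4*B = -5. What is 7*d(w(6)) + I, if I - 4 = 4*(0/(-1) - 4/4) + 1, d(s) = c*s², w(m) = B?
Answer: 183/8 ≈ 22.875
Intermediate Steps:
B = -5/4 (B = (¼)*(-5) = -5/4 ≈ -1.2500)
w(m) = -5/4
d(s) = 2*s²
I = 1 (I = 4 + (4*(0/(-1) - 4/4) + 1) = 4 + (4*(0*(-1) - 4*¼) + 1) = 4 + (4*(0 - 1) + 1) = 4 + (4*(-1) + 1) = 4 + (-4 + 1) = 4 - 3 = 1)
7*d(w(6)) + I = 7*(2*(-5/4)²) + 1 = 7*(2*(25/16)) + 1 = 7*(25/8) + 1 = 175/8 + 1 = 183/8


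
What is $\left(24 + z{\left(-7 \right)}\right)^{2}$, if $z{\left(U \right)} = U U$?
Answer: $5329$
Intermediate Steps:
$z{\left(U \right)} = U^{2}$
$\left(24 + z{\left(-7 \right)}\right)^{2} = \left(24 + \left(-7\right)^{2}\right)^{2} = \left(24 + 49\right)^{2} = 73^{2} = 5329$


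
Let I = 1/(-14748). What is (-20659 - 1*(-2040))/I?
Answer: 274593012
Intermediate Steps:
I = -1/14748 ≈ -6.7806e-5
(-20659 - 1*(-2040))/I = (-20659 - 1*(-2040))/(-1/14748) = (-20659 + 2040)*(-14748) = -18619*(-14748) = 274593012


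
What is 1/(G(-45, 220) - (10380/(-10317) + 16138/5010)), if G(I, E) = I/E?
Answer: -379046580/917139859 ≈ -0.41329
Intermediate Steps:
1/(G(-45, 220) - (10380/(-10317) + 16138/5010)) = 1/(-45/220 - (10380/(-10317) + 16138/5010)) = 1/(-45*1/220 - (10380*(-1/10317) + 16138*(1/5010))) = 1/(-9/44 - (-3460/3439 + 8069/2505)) = 1/(-9/44 - 1*19081991/8614695) = 1/(-9/44 - 19081991/8614695) = 1/(-917139859/379046580) = -379046580/917139859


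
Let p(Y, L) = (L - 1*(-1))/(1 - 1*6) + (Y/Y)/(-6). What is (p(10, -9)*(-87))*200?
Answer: -24940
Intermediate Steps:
p(Y, L) = -11/30 - L/5 (p(Y, L) = (L + 1)/(1 - 6) + 1*(-⅙) = (1 + L)/(-5) - ⅙ = (1 + L)*(-⅕) - ⅙ = (-⅕ - L/5) - ⅙ = -11/30 - L/5)
(p(10, -9)*(-87))*200 = ((-11/30 - ⅕*(-9))*(-87))*200 = ((-11/30 + 9/5)*(-87))*200 = ((43/30)*(-87))*200 = -1247/10*200 = -24940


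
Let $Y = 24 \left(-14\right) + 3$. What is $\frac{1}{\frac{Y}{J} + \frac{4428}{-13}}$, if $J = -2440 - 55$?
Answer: $- \frac{32435}{11043531} \approx -0.002937$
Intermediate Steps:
$Y = -333$ ($Y = -336 + 3 = -333$)
$J = -2495$
$\frac{1}{\frac{Y}{J} + \frac{4428}{-13}} = \frac{1}{- \frac{333}{-2495} + \frac{4428}{-13}} = \frac{1}{\left(-333\right) \left(- \frac{1}{2495}\right) + 4428 \left(- \frac{1}{13}\right)} = \frac{1}{\frac{333}{2495} - \frac{4428}{13}} = \frac{1}{- \frac{11043531}{32435}} = - \frac{32435}{11043531}$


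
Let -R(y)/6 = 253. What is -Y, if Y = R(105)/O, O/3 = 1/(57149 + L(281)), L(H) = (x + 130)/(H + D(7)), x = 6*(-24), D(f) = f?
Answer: 2082050597/72 ≈ 2.8917e+7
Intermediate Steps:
x = -144
R(y) = -1518 (R(y) = -6*253 = -1518)
L(H) = -14/(7 + H) (L(H) = (-144 + 130)/(H + 7) = -14/(7 + H))
O = 432/8229449 (O = 3/(57149 - 14/(7 + 281)) = 3/(57149 - 14/288) = 3/(57149 - 14*1/288) = 3/(57149 - 7/144) = 3/(8229449/144) = 3*(144/8229449) = 432/8229449 ≈ 5.2494e-5)
Y = -2082050597/72 (Y = -1518/432/8229449 = -1518*8229449/432 = -2082050597/72 ≈ -2.8917e+7)
-Y = -1*(-2082050597/72) = 2082050597/72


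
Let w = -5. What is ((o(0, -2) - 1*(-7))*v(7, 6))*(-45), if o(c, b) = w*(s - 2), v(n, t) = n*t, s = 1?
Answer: -22680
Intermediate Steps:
o(c, b) = 5 (o(c, b) = -5*(1 - 2) = -5*(-1) = 5)
((o(0, -2) - 1*(-7))*v(7, 6))*(-45) = ((5 - 1*(-7))*(7*6))*(-45) = ((5 + 7)*42)*(-45) = (12*42)*(-45) = 504*(-45) = -22680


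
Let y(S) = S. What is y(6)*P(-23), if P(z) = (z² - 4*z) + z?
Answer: 3588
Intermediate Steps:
P(z) = z² - 3*z
y(6)*P(-23) = 6*(-23*(-3 - 23)) = 6*(-23*(-26)) = 6*598 = 3588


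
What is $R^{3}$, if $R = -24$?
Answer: $-13824$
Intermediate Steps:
$R^{3} = \left(-24\right)^{3} = -13824$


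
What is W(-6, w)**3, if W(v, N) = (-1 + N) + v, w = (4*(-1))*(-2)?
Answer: 1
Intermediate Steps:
w = 8 (w = -4*(-2) = 8)
W(v, N) = -1 + N + v
W(-6, w)**3 = (-1 + 8 - 6)**3 = 1**3 = 1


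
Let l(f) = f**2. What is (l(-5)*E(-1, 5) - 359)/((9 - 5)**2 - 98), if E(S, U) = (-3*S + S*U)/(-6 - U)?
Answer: 3899/902 ≈ 4.3226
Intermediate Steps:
E(S, U) = (-3*S + S*U)/(-6 - U)
(l(-5)*E(-1, 5) - 359)/((9 - 5)**2 - 98) = ((-5)**2*(-(3 - 1*5)/(6 + 5)) - 359)/((9 - 5)**2 - 98) = (25*(-1*(3 - 5)/11) - 359)/(4**2 - 98) = (25*(-1*1/11*(-2)) - 359)/(16 - 98) = (25*(2/11) - 359)/(-82) = (50/11 - 359)*(-1/82) = -3899/11*(-1/82) = 3899/902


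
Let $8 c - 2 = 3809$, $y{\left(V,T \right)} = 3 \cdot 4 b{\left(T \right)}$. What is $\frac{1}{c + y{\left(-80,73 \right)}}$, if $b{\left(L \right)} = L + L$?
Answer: $\frac{8}{17827} \approx 0.00044876$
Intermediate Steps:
$b{\left(L \right)} = 2 L$
$y{\left(V,T \right)} = 24 T$ ($y{\left(V,T \right)} = 3 \cdot 4 \cdot 2 T = 12 \cdot 2 T = 24 T$)
$c = \frac{3811}{8}$ ($c = \frac{1}{4} + \frac{1}{8} \cdot 3809 = \frac{1}{4} + \frac{3809}{8} = \frac{3811}{8} \approx 476.38$)
$\frac{1}{c + y{\left(-80,73 \right)}} = \frac{1}{\frac{3811}{8} + 24 \cdot 73} = \frac{1}{\frac{3811}{8} + 1752} = \frac{1}{\frac{17827}{8}} = \frac{8}{17827}$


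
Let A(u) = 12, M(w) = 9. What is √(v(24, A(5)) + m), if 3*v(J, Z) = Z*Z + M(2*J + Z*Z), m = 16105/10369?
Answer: 2*√1412579239/10369 ≈ 7.2494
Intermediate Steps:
m = 16105/10369 (m = 16105*(1/10369) = 16105/10369 ≈ 1.5532)
v(J, Z) = 3 + Z²/3 (v(J, Z) = (Z*Z + 9)/3 = (Z² + 9)/3 = (9 + Z²)/3 = 3 + Z²/3)
√(v(24, A(5)) + m) = √((3 + (⅓)*12²) + 16105/10369) = √((3 + (⅓)*144) + 16105/10369) = √((3 + 48) + 16105/10369) = √(51 + 16105/10369) = √(544924/10369) = 2*√1412579239/10369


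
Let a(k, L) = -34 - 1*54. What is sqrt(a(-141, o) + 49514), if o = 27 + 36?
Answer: sqrt(49426) ≈ 222.32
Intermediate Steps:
o = 63
a(k, L) = -88 (a(k, L) = -34 - 54 = -88)
sqrt(a(-141, o) + 49514) = sqrt(-88 + 49514) = sqrt(49426)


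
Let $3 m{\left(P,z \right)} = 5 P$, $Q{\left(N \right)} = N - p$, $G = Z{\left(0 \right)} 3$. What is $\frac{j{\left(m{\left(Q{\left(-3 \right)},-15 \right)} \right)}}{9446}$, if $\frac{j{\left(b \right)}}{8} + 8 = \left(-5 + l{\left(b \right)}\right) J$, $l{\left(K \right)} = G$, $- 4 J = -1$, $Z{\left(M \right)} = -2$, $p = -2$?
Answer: $- \frac{43}{4723} \approx -0.0091044$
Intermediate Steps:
$G = -6$ ($G = \left(-2\right) 3 = -6$)
$J = \frac{1}{4}$ ($J = \left(- \frac{1}{4}\right) \left(-1\right) = \frac{1}{4} \approx 0.25$)
$Q{\left(N \right)} = 2 + N$ ($Q{\left(N \right)} = N - -2 = N + 2 = 2 + N$)
$m{\left(P,z \right)} = \frac{5 P}{3}$
$l{\left(K \right)} = -6$
$j{\left(b \right)} = -86$ ($j{\left(b \right)} = -64 + 8 \left(-5 - 6\right) \frac{1}{4} = -64 + 8 \left(\left(-11\right) \frac{1}{4}\right) = -64 + 8 \left(- \frac{11}{4}\right) = -64 - 22 = -86$)
$\frac{j{\left(m{\left(Q{\left(-3 \right)},-15 \right)} \right)}}{9446} = - \frac{86}{9446} = \left(-86\right) \frac{1}{9446} = - \frac{43}{4723}$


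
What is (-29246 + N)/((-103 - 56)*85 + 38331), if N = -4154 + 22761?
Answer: -10639/24816 ≈ -0.42872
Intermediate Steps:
N = 18607
(-29246 + N)/((-103 - 56)*85 + 38331) = (-29246 + 18607)/((-103 - 56)*85 + 38331) = -10639/(-159*85 + 38331) = -10639/(-13515 + 38331) = -10639/24816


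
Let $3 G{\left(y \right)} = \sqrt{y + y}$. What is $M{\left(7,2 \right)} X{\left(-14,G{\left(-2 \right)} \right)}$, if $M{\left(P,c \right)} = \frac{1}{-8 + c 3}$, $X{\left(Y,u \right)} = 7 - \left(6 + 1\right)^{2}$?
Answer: $21$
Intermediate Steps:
$G{\left(y \right)} = \frac{\sqrt{2} \sqrt{y}}{3}$ ($G{\left(y \right)} = \frac{\sqrt{y + y}}{3} = \frac{\sqrt{2 y}}{3} = \frac{\sqrt{2} \sqrt{y}}{3}$)
$X{\left(Y,u \right)} = -42$ ($X{\left(Y,u \right)} = 7 - 7^{2} = 7 - 49 = -42$)
$M{\left(P,c \right)} = \frac{1}{-8 + 3 c}$
$M{\left(7,2 \right)} X{\left(-14,G{\left(-2 \right)} \right)} = \frac{1}{-8 + 3 \cdot 2} \left(-42\right) = \frac{1}{-8 + 6} \left(-42\right) = \frac{1}{-2} \left(-42\right) = \left(- \frac{1}{2}\right) \left(-42\right) = 21$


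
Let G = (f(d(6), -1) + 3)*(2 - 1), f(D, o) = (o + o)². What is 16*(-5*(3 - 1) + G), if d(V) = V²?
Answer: -48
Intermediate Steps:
f(D, o) = 4*o² (f(D, o) = (2*o)² = 4*o²)
G = 7 (G = (4*(-1)² + 3)*(2 - 1) = (4*1 + 3)*1 = (4 + 3)*1 = 7*1 = 7)
16*(-5*(3 - 1) + G) = 16*(-5*(3 - 1) + 7) = 16*(-5*2 + 7) = 16*(-10 + 7) = 16*(-3) = -48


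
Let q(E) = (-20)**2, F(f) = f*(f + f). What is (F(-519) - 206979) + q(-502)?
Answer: 332143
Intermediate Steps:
F(f) = 2*f**2 (F(f) = f*(2*f) = 2*f**2)
q(E) = 400
(F(-519) - 206979) + q(-502) = (2*(-519)**2 - 206979) + 400 = (2*269361 - 206979) + 400 = (538722 - 206979) + 400 = 331743 + 400 = 332143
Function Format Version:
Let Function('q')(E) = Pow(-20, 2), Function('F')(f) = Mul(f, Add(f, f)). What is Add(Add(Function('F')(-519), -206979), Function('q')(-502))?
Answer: 332143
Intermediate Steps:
Function('F')(f) = Mul(2, Pow(f, 2)) (Function('F')(f) = Mul(f, Mul(2, f)) = Mul(2, Pow(f, 2)))
Function('q')(E) = 400
Add(Add(Function('F')(-519), -206979), Function('q')(-502)) = Add(Add(Mul(2, Pow(-519, 2)), -206979), 400) = Add(Add(Mul(2, 269361), -206979), 400) = Add(Add(538722, -206979), 400) = Add(331743, 400) = 332143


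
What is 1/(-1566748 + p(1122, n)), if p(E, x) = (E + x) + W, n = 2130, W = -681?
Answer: -1/1564177 ≈ -6.3931e-7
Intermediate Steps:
p(E, x) = -681 + E + x (p(E, x) = (E + x) - 681 = -681 + E + x)
1/(-1566748 + p(1122, n)) = 1/(-1566748 + (-681 + 1122 + 2130)) = 1/(-1566748 + 2571) = 1/(-1564177) = -1/1564177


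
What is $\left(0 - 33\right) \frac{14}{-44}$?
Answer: $\frac{21}{2} \approx 10.5$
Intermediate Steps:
$\left(0 - 33\right) \frac{14}{-44} = - 33 \cdot 14 \left(- \frac{1}{44}\right) = \left(-33\right) \left(- \frac{7}{22}\right) = \frac{21}{2}$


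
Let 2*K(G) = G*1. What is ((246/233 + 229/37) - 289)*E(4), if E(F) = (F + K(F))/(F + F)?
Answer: -3643515/17242 ≈ -211.32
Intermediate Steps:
K(G) = G/2 (K(G) = (G*1)/2 = G/2)
E(F) = 3/4 (E(F) = (F + F/2)/(F + F) = (3*F/2)/((2*F)) = (3*F/2)*(1/(2*F)) = 3/4)
((246/233 + 229/37) - 289)*E(4) = ((246/233 + 229/37) - 289)*(3/4) = (62459/8621 - 289)*(3/4) = -2429010/8621*3/4 = -3643515/17242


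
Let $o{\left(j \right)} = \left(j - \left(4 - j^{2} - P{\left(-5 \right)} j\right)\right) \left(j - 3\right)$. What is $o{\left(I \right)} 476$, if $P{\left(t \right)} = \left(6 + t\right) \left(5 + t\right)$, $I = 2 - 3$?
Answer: $7616$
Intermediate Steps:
$I = -1$ ($I = 2 - 3 = -1$)
$P{\left(t \right)} = \left(5 + t\right) \left(6 + t\right)$
$o{\left(j \right)} = \left(-3 + j\right) \left(-4 + j + j^{2}\right)$ ($o{\left(j \right)} = \left(j - \left(4 - j^{2} - \left(30 + \left(-5\right)^{2} + 11 \left(-5\right)\right) j\right)\right) \left(j - 3\right) = \left(j - \left(4 - j^{2} - \left(30 + 25 - 55\right) j\right)\right) \left(-3 + j\right) = \left(j + \left(\left(j^{2} + 0 j\right) - 4\right)\right) \left(-3 + j\right) = \left(j + \left(\left(j^{2} + 0\right) - 4\right)\right) \left(-3 + j\right) = \left(j + \left(j^{2} - 4\right)\right) \left(-3 + j\right) = \left(j + \left(-4 + j^{2}\right)\right) \left(-3 + j\right) = \left(-4 + j + j^{2}\right) \left(-3 + j\right) = \left(-3 + j\right) \left(-4 + j + j^{2}\right)$)
$o{\left(I \right)} 476 = \left(12 + \left(-1\right)^{3} - -7 - 2 \left(-1\right)^{2}\right) 476 = \left(12 - 1 + 7 - 2\right) 476 = 16 \cdot 476 = 7616$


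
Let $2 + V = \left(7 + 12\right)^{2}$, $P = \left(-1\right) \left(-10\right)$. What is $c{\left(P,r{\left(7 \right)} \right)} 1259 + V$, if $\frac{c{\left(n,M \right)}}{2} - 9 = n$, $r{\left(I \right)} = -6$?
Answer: $48201$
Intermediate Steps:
$P = 10$
$c{\left(n,M \right)} = 18 + 2 n$
$V = 359$ ($V = -2 + \left(7 + 12\right)^{2} = -2 + 19^{2} = -2 + 361 = 359$)
$c{\left(P,r{\left(7 \right)} \right)} 1259 + V = \left(18 + 2 \cdot 10\right) 1259 + 359 = \left(18 + 20\right) 1259 + 359 = 38 \cdot 1259 + 359 = 47842 + 359 = 48201$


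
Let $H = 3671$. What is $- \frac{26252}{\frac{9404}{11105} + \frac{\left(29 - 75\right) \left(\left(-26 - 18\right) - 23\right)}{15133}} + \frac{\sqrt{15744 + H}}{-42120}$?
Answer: $- \frac{2205850092590}{88268171} - \frac{\sqrt{19415}}{42120} \approx -24990.0$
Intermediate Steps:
$- \frac{26252}{\frac{9404}{11105} + \frac{\left(29 - 75\right) \left(\left(-26 - 18\right) - 23\right)}{15133}} + \frac{\sqrt{15744 + H}}{-42120} = - \frac{26252}{\frac{9404}{11105} + \frac{\left(29 - 75\right) \left(\left(-26 - 18\right) - 23\right)}{15133}} + \frac{\sqrt{15744 + 3671}}{-42120} = - \frac{26252}{9404 \cdot \frac{1}{11105} + - 46 \left(-44 - 23\right) \frac{1}{15133}} + \sqrt{19415} \left(- \frac{1}{42120}\right) = - \frac{26252}{\frac{9404}{11105} + \left(-46\right) \left(-67\right) \frac{1}{15133}} - \frac{\sqrt{19415}}{42120} = - \frac{26252}{\frac{9404}{11105} + 3082 \cdot \frac{1}{15133}} - \frac{\sqrt{19415}}{42120} = - \frac{26252}{\frac{9404}{11105} + \frac{3082}{15133}} - \frac{\sqrt{19415}}{42120} = - \frac{26252}{\frac{176536342}{168051965}} - \frac{\sqrt{19415}}{42120} = \left(-26252\right) \frac{168051965}{176536342} - \frac{\sqrt{19415}}{42120} = - \frac{2205850092590}{88268171} - \frac{\sqrt{19415}}{42120}$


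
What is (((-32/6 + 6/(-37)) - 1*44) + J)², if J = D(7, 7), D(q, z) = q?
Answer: 22250089/12321 ≈ 1805.9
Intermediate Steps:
J = 7
(((-32/6 + 6/(-37)) - 1*44) + J)² = (((-32/6 + 6/(-37)) - 1*44) + 7)² = (((-32*⅙ + 6*(-1/37)) - 44) + 7)² = (((-16/3 - 6/37) - 44) + 7)² = ((-610/111 - 44) + 7)² = (-5494/111 + 7)² = (-4717/111)² = 22250089/12321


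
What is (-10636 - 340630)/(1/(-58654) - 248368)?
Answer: 20603155964/14567776673 ≈ 1.4143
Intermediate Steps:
(-10636 - 340630)/(1/(-58654) - 248368) = -351266/(-1/58654 - 248368) = -351266/(-14567776673/58654) = -351266*(-58654/14567776673) = 20603155964/14567776673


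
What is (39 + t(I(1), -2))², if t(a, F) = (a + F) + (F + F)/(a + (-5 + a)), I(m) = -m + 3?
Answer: 1849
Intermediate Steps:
I(m) = 3 - m
t(a, F) = F + a + 2*F/(-5 + 2*a) (t(a, F) = (F + a) + (2*F)/(-5 + 2*a) = (F + a) + 2*F/(-5 + 2*a) = F + a + 2*F/(-5 + 2*a))
(39 + t(I(1), -2))² = (39 + (-5*(3 - 1*1) - 3*(-2) + 2*(3 - 1*1)² + 2*(-2)*(3 - 1*1))/(-5 + 2*(3 - 1*1)))² = (39 + (-5*(3 - 1) + 6 + 2*(3 - 1)² + 2*(-2)*(3 - 1))/(-5 + 2*(3 - 1)))² = (39 + (-5*2 + 6 + 2*2² + 2*(-2)*2)/(-5 + 2*2))² = (39 + (-10 + 6 + 2*4 - 8)/(-5 + 4))² = (39 + (-10 + 6 + 8 - 8)/(-1))² = (39 - 1*(-4))² = (39 + 4)² = 43² = 1849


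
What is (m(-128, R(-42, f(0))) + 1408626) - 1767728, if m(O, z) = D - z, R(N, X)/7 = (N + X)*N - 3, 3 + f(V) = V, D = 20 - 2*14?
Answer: -372319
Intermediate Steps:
D = -8 (D = 20 - 28 = -8)
f(V) = -3 + V
R(N, X) = -21 + 7*N*(N + X) (R(N, X) = 7*((N + X)*N - 3) = 7*(N*(N + X) - 3) = 7*(-3 + N*(N + X)) = -21 + 7*N*(N + X))
m(O, z) = -8 - z
(m(-128, R(-42, f(0))) + 1408626) - 1767728 = ((-8 - (-21 + 7*(-42)² + 7*(-42)*(-3 + 0))) + 1408626) - 1767728 = ((-8 - (-21 + 7*1764 + 7*(-42)*(-3))) + 1408626) - 1767728 = ((-8 - (-21 + 12348 + 882)) + 1408626) - 1767728 = ((-8 - 1*13209) + 1408626) - 1767728 = ((-8 - 13209) + 1408626) - 1767728 = (-13217 + 1408626) - 1767728 = 1395409 - 1767728 = -372319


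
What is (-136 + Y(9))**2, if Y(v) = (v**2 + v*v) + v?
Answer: 1225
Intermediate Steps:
Y(v) = v + 2*v**2 (Y(v) = (v**2 + v**2) + v = 2*v**2 + v = v + 2*v**2)
(-136 + Y(9))**2 = (-136 + 9*(1 + 2*9))**2 = (-136 + 9*(1 + 18))**2 = (-136 + 9*19)**2 = (-136 + 171)**2 = 35**2 = 1225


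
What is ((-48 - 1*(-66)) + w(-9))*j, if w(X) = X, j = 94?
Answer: 846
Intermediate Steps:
((-48 - 1*(-66)) + w(-9))*j = ((-48 - 1*(-66)) - 9)*94 = ((-48 + 66) - 9)*94 = (18 - 9)*94 = 9*94 = 846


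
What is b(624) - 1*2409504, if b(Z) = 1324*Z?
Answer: -1583328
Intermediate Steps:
b(624) - 1*2409504 = 1324*624 - 1*2409504 = 826176 - 2409504 = -1583328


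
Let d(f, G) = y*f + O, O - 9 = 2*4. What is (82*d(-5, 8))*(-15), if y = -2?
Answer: -33210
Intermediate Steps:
O = 17 (O = 9 + 2*4 = 9 + 8 = 17)
d(f, G) = 17 - 2*f (d(f, G) = -2*f + 17 = 17 - 2*f)
(82*d(-5, 8))*(-15) = (82*(17 - 2*(-5)))*(-15) = (82*(17 + 10))*(-15) = (82*27)*(-15) = 2214*(-15) = -33210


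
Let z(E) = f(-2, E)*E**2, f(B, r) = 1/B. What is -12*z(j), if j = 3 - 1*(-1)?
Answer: 96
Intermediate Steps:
j = 4 (j = 3 + 1 = 4)
z(E) = -E**2/2 (z(E) = E**2/(-2) = -E**2/2)
-12*z(j) = -(-6)*4**2 = -(-6)*16 = -12*(-8) = 96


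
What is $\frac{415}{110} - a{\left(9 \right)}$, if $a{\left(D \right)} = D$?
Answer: $- \frac{115}{22} \approx -5.2273$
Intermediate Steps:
$\frac{415}{110} - a{\left(9 \right)} = \frac{415}{110} - 9 = 415 \cdot \frac{1}{110} - 9 = \frac{83}{22} - 9 = - \frac{115}{22}$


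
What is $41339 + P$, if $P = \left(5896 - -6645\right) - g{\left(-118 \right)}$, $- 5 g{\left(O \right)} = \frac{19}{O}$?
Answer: $\frac{31789181}{590} \approx 53880.0$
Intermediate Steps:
$g{\left(O \right)} = - \frac{19}{5 O}$ ($g{\left(O \right)} = - \frac{19 \frac{1}{O}}{5} = - \frac{19}{5 O}$)
$P = \frac{7399171}{590}$ ($P = \left(5896 - -6645\right) - - \frac{19}{5 \left(-118\right)} = \left(5896 + 6645\right) - \left(- \frac{19}{5}\right) \left(- \frac{1}{118}\right) = 12541 - \frac{19}{590} = \frac{7399171}{590} \approx 12541.0$)
$41339 + P = 41339 + \frac{7399171}{590} = \frac{31789181}{590}$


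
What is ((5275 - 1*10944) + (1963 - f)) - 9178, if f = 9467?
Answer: -22351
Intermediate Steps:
((5275 - 1*10944) + (1963 - f)) - 9178 = ((5275 - 1*10944) + (1963 - 1*9467)) - 9178 = ((5275 - 10944) + (1963 - 9467)) - 9178 = (-5669 - 7504) - 9178 = -13173 - 9178 = -22351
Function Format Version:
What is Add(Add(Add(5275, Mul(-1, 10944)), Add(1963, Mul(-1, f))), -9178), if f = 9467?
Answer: -22351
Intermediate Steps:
Add(Add(Add(5275, Mul(-1, 10944)), Add(1963, Mul(-1, f))), -9178) = Add(Add(Add(5275, Mul(-1, 10944)), Add(1963, Mul(-1, 9467))), -9178) = Add(Add(Add(5275, -10944), Add(1963, -9467)), -9178) = Add(Add(-5669, -7504), -9178) = Add(-13173, -9178) = -22351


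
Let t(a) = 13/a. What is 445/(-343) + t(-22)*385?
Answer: -156955/686 ≈ -228.80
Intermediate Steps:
445/(-343) + t(-22)*385 = 445/(-343) + (13/(-22))*385 = 445*(-1/343) + (13*(-1/22))*385 = -445/343 - 13/22*385 = -445/343 - 455/2 = -156955/686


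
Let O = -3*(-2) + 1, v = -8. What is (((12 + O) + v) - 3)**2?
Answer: 64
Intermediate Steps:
O = 7 (O = 6 + 1 = 7)
(((12 + O) + v) - 3)**2 = (((12 + 7) - 8) - 3)**2 = ((19 - 8) - 3)**2 = (11 - 3)**2 = 8**2 = 64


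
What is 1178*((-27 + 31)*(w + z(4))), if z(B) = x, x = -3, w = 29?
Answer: 122512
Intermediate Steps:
z(B) = -3
1178*((-27 + 31)*(w + z(4))) = 1178*((-27 + 31)*(29 - 3)) = 1178*(4*26) = 1178*104 = 122512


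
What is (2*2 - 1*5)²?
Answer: 1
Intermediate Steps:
(2*2 - 1*5)² = (4 - 5)² = (-1)² = 1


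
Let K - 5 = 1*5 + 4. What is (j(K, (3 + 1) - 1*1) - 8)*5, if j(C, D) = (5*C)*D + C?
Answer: 1080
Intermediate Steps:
K = 14 (K = 5 + (1*5 + 4) = 5 + (5 + 4) = 5 + 9 = 14)
j(C, D) = C + 5*C*D (j(C, D) = 5*C*D + C = C + 5*C*D)
(j(K, (3 + 1) - 1*1) - 8)*5 = (14*(1 + 5*((3 + 1) - 1*1)) - 8)*5 = (14*(1 + 5*(4 - 1)) - 8)*5 = (14*(1 + 5*3) - 8)*5 = (14*(1 + 15) - 8)*5 = (14*16 - 8)*5 = (224 - 8)*5 = 216*5 = 1080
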